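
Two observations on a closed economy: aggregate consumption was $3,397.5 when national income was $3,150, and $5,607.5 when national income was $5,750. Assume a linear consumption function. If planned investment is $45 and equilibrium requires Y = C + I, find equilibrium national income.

Y = 5100

MPC = (5607.5 − 3397.5)/(5750 − 3150) = 2210/2600 = 0.85
a = 3397.5 − 0.85(3150) = 720
Equilibrium: Y = 720 + 0.85Y + 45
0.15Y = 765, so Y = 765/0.15 = 5100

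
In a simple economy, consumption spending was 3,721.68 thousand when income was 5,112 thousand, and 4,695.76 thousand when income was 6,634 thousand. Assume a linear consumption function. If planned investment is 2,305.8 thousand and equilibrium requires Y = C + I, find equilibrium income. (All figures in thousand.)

Y = 7655

MPC = (4695.76 − 3721.68)/(6634 − 5112) = 974.08/1522 = 0.64
a = 3721.68 − 0.64(5112) = 450
Equilibrium: Y = 450 + 0.64Y + 2305.8
0.36Y = 2755.8, so Y = 2755.8/0.36 = 7655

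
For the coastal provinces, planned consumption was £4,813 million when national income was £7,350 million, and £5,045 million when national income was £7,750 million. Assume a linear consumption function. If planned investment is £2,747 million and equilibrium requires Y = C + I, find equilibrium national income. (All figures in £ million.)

Y = 7850

MPC = (5045 − 4813)/(7750 − 7350) = 232/400 = 0.58
a = 4813 − 0.58(7350) = 550
Equilibrium: Y = 550 + 0.58Y + 2747
0.42Y = 3297, so Y = 3297/0.42 = 7850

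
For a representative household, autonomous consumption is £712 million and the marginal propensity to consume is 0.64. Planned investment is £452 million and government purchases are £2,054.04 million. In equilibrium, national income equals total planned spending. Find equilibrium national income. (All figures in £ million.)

Y = C + I + G = 712 + 0.64Y + 452 + 2054.04
Y − 0.64Y = 3218.04
0.36Y = 3218.04, so Y = 3218.04/0.36 = 8939

Y = 8939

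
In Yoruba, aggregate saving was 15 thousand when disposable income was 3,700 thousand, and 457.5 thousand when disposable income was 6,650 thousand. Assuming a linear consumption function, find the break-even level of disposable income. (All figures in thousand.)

MPS = ΔS/ΔY = (457.5 − 15)/(6650 − 3700) = 442.5/2950 = 0.15
MPC = 1 − MPS = 0.85
From S(3700) = 15: −a + 0.15(3700) = 15, so a = 555 − 15 = 540
Break-even (S = 0): Y = a/MPS = 540/0.15 = 3600

Y = 3600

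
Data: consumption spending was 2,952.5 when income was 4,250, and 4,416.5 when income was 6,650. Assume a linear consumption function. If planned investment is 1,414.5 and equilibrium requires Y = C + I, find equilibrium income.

MPC = (4416.5 − 2952.5)/(6650 − 4250) = 1464/2400 = 0.61
a = 2952.5 − 0.61(4250) = 360
Equilibrium: Y = 360 + 0.61Y + 1414.5
0.39Y = 1774.5, so Y = 1774.5/0.39 = 4550

Y = 4550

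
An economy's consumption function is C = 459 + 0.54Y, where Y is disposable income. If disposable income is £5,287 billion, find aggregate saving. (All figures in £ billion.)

C = 459 + 0.54(5287) = 459 + 2854.98 = 3313.98
S = Y − C = 5287 − 3313.98 = 1973.02

S = 1973.02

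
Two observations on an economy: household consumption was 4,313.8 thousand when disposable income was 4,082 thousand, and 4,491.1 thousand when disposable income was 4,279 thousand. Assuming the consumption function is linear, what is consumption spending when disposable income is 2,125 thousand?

MPC = (4491.1 − 4313.8)/(4279 − 4082) = 177.3/197 = 0.9
a = 4313.8 − 0.9(4082) = 4313.8 − 3673.8 = 640
C = 640 + 0.9(2125) = 640 + 1912.5 = 2552.5

C = 2552.5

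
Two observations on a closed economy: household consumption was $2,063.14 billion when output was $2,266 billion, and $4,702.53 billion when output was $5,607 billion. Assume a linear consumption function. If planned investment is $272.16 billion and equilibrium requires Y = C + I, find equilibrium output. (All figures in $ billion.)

Y = 2596

MPC = (4702.53 − 2063.14)/(5607 − 2266) = 2639.39/3341 = 0.79
a = 2063.14 − 0.79(2266) = 273
Equilibrium: Y = 273 + 0.79Y + 272.16
0.21Y = 545.16, so Y = 545.16/0.21 = 2596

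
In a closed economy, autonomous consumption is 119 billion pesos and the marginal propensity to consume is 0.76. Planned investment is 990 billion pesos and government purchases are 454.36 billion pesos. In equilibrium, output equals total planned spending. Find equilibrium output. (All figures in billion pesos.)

Y = C + I + G = 119 + 0.76Y + 990 + 454.36
Y − 0.76Y = 1563.36
0.24Y = 1563.36, so Y = 1563.36/0.24 = 6514

Y = 6514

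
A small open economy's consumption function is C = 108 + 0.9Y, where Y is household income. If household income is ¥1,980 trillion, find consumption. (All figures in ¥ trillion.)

C = 108 + 0.9(1980) = 108 + 1782 = 1890

C = 1890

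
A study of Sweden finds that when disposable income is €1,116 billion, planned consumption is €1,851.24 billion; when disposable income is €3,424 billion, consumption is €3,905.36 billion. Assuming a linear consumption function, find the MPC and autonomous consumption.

MPC = ΔC/ΔY = (3905.36 − 1851.24)/(3424 − 1116) = 2054.12/2308 = 0.89
a = C − MPC·Y = 1851.24 − 0.89(1116) = 1851.24 − 993.24 = 858

MPC = 0.89; a = 858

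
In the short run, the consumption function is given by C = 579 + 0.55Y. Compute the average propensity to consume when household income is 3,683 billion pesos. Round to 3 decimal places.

APC = 0.707

C = 579 + 0.55(3683) = 2604.65
APC = C/Y = 2604.65/3683 = 0.707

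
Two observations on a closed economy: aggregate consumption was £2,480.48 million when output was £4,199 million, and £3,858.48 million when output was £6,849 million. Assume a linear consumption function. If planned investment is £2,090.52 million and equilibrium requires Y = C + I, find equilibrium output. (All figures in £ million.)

MPC = (3858.48 − 2480.48)/(6849 − 4199) = 1378/2650 = 0.52
a = 2480.48 − 0.52(4199) = 297
Equilibrium: Y = 297 + 0.52Y + 2090.52
0.48Y = 2387.52, so Y = 2387.52/0.48 = 4974

Y = 4974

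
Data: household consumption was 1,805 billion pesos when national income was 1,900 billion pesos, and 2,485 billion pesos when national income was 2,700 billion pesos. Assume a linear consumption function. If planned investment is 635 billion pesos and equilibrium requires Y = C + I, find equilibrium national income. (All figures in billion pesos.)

MPC = (2485 − 1805)/(2700 − 1900) = 680/800 = 0.85
a = 1805 − 0.85(1900) = 190
Equilibrium: Y = 190 + 0.85Y + 635
0.15Y = 825, so Y = 825/0.15 = 5500

Y = 5500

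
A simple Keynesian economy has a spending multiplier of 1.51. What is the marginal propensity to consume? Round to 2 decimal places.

MPC = 0.34

k = 1/(1 − MPC), so 1 − MPC = 1/k = 1/1.51 = 0.6623
MPC = 1 − 0.6623 = 0.34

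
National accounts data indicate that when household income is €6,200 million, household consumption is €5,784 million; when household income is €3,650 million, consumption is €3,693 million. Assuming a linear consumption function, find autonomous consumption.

MPC = ΔC/ΔY = (5784 − 3693)/(6200 − 3650) = 2091/2550 = 0.82
a = C − MPC·Y = 3693 − 0.82(3650) = 3693 − 2993 = 700

a = 700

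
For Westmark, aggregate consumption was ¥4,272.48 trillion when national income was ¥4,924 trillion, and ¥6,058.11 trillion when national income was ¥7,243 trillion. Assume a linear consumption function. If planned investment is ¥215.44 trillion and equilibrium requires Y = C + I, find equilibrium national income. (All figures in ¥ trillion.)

Y = 3028

MPC = (6058.11 − 4272.48)/(7243 − 4924) = 1785.63/2319 = 0.77
a = 4272.48 − 0.77(4924) = 481
Equilibrium: Y = 481 + 0.77Y + 215.44
0.23Y = 696.44, so Y = 696.44/0.23 = 3028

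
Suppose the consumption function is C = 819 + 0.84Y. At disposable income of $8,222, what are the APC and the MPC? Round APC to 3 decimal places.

MPC = 0.84 (the slope of the consumption function)
C = 819 + 0.84(8222) = 7725.48, so APC = 7725.48/8222 = 0.940

APC = 0.940; MPC = 0.84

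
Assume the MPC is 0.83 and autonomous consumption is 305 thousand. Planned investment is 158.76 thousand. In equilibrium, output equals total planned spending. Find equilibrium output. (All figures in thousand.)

Y = C + I = 305 + 0.83Y + 158.76
Y − 0.83Y = 463.76
0.17Y = 463.76, so Y = 463.76/0.17 = 2728

Y = 2728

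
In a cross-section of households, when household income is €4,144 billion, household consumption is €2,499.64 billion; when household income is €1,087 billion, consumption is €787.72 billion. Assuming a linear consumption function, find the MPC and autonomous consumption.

MPC = ΔC/ΔY = (2499.64 − 787.72)/(4144 − 1087) = 1711.92/3057 = 0.56
a = C − MPC·Y = 787.72 − 0.56(1087) = 787.72 − 608.72 = 179

MPC = 0.56; a = 179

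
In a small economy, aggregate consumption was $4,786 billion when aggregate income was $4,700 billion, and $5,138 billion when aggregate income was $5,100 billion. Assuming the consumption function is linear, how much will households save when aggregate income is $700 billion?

MPC = (5138 − 4786)/(5100 − 4700) = 352/400 = 0.88
a = 4786 − 0.88(4700) = 4786 − 4136 = 650
C = 650 + 0.88(700) = 1266
S = 700 − 1266 = -566

S = -566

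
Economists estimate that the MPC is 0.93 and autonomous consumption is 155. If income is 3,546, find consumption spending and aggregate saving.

C = 3452.78; S = 93.22

C = 155 + 0.93(3546) = 155 + 3297.78 = 3452.78
S = Y − C = 3546 − 3452.78 = 93.22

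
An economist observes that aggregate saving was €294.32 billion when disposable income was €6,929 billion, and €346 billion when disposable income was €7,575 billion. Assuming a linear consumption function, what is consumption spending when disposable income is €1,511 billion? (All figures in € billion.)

C = 1650.12

MPS = ΔS/ΔY = (346 − 294.32)/(7575 − 6929) = 51.68/646 = 0.08
MPC = 1 − MPS = 0.92
Autonomous saving = 294.32 − 0.08(6929) = -260, so a = 260
C = 260 + 0.92(1511) = 260 + 1390.12 = 1650.12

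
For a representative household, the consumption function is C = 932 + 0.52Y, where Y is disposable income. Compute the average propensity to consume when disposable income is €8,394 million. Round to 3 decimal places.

APC = 0.631

C = 932 + 0.52(8394) = 5296.88
APC = C/Y = 5296.88/8394 = 0.631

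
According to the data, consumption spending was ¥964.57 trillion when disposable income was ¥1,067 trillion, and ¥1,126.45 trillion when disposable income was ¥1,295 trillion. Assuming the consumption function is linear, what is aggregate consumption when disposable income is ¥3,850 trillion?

C = 2940.5

MPC = (1126.45 − 964.57)/(1295 − 1067) = 161.88/228 = 0.71
a = 964.57 − 0.71(1067) = 964.57 − 757.57 = 207
C = 207 + 0.71(3850) = 207 + 2733.5 = 2940.5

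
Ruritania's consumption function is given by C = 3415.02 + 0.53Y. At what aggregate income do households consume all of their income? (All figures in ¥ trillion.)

At break-even, C = Y: 3415.02 + 0.53Y = Y
0.47Y = 3415.02, so Y = 3415.02/0.47 = 7266

Y = 7266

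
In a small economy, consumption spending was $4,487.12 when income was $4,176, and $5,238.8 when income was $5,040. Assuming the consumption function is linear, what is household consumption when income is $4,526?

MPC = (5238.8 − 4487.12)/(5040 − 4176) = 751.68/864 = 0.87
a = 4487.12 − 0.87(4176) = 4487.12 − 3633.12 = 854
C = 854 + 0.87(4526) = 854 + 3937.62 = 4791.62

C = 4791.62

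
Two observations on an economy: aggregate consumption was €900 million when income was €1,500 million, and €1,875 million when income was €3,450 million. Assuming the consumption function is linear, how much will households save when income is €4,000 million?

MPC = (1875 − 900)/(3450 − 1500) = 975/1950 = 0.5
a = 900 − 0.5(1500) = 900 − 750 = 150
C = 150 + 0.5(4000) = 2150
S = 4000 − 2150 = 1850

S = 1850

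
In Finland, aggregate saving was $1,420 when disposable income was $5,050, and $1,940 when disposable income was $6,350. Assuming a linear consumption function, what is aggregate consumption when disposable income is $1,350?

MPS = ΔS/ΔY = (1940 − 1420)/(6350 − 5050) = 520/1300 = 0.4
MPC = 1 − MPS = 0.6
Autonomous saving = 1420 − 0.4(5050) = -600, so a = 600
C = 600 + 0.6(1350) = 600 + 810 = 1410

C = 1410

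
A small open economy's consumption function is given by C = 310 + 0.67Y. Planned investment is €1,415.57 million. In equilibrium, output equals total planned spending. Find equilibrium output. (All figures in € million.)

Y = C + I = 310 + 0.67Y + 1415.57
Y − 0.67Y = 1725.57
0.33Y = 1725.57, so Y = 1725.57/0.33 = 5229

Y = 5229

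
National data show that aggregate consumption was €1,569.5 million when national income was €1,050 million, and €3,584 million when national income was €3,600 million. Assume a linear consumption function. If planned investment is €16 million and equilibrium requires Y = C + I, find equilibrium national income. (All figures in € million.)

MPC = (3584 − 1569.5)/(3600 − 1050) = 2014.5/2550 = 0.79
a = 1569.5 − 0.79(1050) = 740
Equilibrium: Y = 740 + 0.79Y + 16
0.21Y = 756, so Y = 756/0.21 = 3600

Y = 3600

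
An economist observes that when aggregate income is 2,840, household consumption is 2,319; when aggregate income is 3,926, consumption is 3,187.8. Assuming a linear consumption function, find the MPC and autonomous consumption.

MPC = 0.8; a = 47

MPC = ΔC/ΔY = (3187.8 − 2319)/(3926 − 2840) = 868.8/1086 = 0.8
a = C − MPC·Y = 2319 − 0.8(2840) = 2319 − 2272 = 47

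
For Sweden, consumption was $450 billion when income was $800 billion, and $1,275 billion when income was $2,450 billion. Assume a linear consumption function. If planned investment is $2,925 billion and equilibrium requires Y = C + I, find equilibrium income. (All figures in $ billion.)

Y = 5950

MPC = (1275 − 450)/(2450 − 800) = 825/1650 = 0.5
a = 450 − 0.5(800) = 50
Equilibrium: Y = 50 + 0.5Y + 2925
0.5Y = 2975, so Y = 2975/0.5 = 5950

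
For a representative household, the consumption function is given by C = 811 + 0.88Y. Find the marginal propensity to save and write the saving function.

MPS = 0.12; S = -811 + 0.12Y

MPS = 1 − MPC = 1 − 0.88 = 0.12
S = Y − C = -811 + 0.12Y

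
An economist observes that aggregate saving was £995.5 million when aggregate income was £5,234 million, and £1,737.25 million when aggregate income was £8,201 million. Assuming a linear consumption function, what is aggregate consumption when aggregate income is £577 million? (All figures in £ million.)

C = 745.75

MPS = ΔS/ΔY = (1737.25 − 995.5)/(8201 − 5234) = 741.75/2967 = 0.25
MPC = 1 − MPS = 0.75
Autonomous saving = 995.5 − 0.25(5234) = -313, so a = 313
C = 313 + 0.75(577) = 313 + 432.75 = 745.75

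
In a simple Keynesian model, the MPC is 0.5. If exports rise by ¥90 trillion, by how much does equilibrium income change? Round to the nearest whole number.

ΔY ≈ 180

The multiplier is 1/(1 − MPC) = 1/0.5.
ΔY = 90/0.5 = 180.00 ≈ 180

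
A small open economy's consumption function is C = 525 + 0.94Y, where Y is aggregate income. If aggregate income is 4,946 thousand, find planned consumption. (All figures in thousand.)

C = 525 + 0.94(4946) = 525 + 4649.24 = 5174.24

C = 5174.24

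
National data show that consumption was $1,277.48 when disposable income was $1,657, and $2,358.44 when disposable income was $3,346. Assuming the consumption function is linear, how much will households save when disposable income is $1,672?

S = 384.92

MPC = (2358.44 − 1277.48)/(3346 − 1657) = 1080.96/1689 = 0.64
a = 1277.48 − 0.64(1657) = 1277.48 − 1060.48 = 217
C = 217 + 0.64(1672) = 1287.08
S = 1672 − 1287.08 = 384.92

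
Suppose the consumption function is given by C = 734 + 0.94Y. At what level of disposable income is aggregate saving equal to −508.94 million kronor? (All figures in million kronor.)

S = Y − C = -734 + 0.06Y
-734 + 0.06Y = -508.94, so 0.06Y = 225.06 and Y = 3751

Y = 3751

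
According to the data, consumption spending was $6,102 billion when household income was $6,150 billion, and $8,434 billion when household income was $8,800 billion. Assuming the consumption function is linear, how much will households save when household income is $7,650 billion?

MPC = (8434 − 6102)/(8800 − 6150) = 2332/2650 = 0.88
a = 6102 − 0.88(6150) = 6102 − 5412 = 690
C = 690 + 0.88(7650) = 7422
S = 7650 − 7422 = 228

S = 228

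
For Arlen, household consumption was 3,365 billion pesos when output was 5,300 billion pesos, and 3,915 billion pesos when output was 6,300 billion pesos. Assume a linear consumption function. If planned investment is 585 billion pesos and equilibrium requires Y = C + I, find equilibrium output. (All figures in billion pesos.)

MPC = (3915 − 3365)/(6300 − 5300) = 550/1000 = 0.55
a = 3365 − 0.55(5300) = 450
Equilibrium: Y = 450 + 0.55Y + 585
0.45Y = 1035, so Y = 1035/0.45 = 2300

Y = 2300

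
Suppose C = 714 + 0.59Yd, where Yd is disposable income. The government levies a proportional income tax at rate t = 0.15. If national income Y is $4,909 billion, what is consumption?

C = 3175.8635

Yd = (1 − 0.15)(4909) = 0.85(4909) = 4172.65
C = 714 + 0.59(4172.65) = 714 + 2461.8635 = 3175.8635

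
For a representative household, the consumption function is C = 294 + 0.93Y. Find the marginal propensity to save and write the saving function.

MPS = 0.07; S = -294 + 0.07Y

MPS = 1 − MPC = 1 − 0.93 = 0.07
S = Y − C = -294 + 0.07Y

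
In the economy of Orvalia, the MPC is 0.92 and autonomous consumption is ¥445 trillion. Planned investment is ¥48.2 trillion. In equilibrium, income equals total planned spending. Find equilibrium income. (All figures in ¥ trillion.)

Y = C + I = 445 + 0.92Y + 48.2
Y − 0.92Y = 493.2
0.08Y = 493.2, so Y = 493.2/0.08 = 6165

Y = 6165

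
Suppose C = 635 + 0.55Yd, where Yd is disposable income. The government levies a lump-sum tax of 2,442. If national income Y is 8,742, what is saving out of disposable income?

S = 2200

Yd = Y − T = 8742 − 2442 = 6300
C = 635 + 0.55(6300) = 635 + 3465 = 4100
S = Yd − C = 6300 − 4100 = 2200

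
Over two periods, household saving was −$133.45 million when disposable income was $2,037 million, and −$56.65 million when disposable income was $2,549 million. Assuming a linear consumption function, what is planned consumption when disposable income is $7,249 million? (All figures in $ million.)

C = 6600.65

MPS = ΔS/ΔY = (-56.65 − (-133.45))/(2549 − 2037) = 76.8/512 = 0.15
MPC = 1 − MPS = 0.85
Autonomous saving = -133.45 − 0.15(2037) = -439, so a = 439
C = 439 + 0.85(7249) = 439 + 6161.65 = 6600.65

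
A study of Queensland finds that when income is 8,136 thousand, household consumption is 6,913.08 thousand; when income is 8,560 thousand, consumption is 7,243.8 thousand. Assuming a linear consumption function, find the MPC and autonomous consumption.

MPC = ΔC/ΔY = (7243.8 − 6913.08)/(8560 − 8136) = 330.72/424 = 0.78
a = C − MPC·Y = 6913.08 − 0.78(8136) = 6913.08 − 6346.08 = 567

MPC = 0.78; a = 567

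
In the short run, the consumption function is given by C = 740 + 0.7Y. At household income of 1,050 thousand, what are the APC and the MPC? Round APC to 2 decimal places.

APC = 1.40; MPC = 0.7

MPC = 0.7 (the slope of the consumption function)
C = 740 + 0.7(1050) = 1475, so APC = 1475/1050 = 1.40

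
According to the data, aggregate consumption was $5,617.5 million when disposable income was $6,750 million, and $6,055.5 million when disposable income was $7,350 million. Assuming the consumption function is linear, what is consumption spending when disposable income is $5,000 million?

C = 4340

MPC = (6055.5 − 5617.5)/(7350 − 6750) = 438/600 = 0.73
a = 5617.5 − 0.73(6750) = 5617.5 − 4927.5 = 690
C = 690 + 0.73(5000) = 690 + 3650 = 4340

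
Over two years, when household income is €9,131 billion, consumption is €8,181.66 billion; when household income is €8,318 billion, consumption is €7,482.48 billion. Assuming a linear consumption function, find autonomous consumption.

a = 329

MPC = ΔC/ΔY = (8181.66 − 7482.48)/(9131 − 8318) = 699.18/813 = 0.86
a = C − MPC·Y = 7482.48 − 0.86(8318) = 7482.48 − 7153.48 = 329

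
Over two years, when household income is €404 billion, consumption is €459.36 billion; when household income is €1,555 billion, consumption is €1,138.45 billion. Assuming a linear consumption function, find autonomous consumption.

a = 221

MPC = ΔC/ΔY = (1138.45 − 459.36)/(1555 − 404) = 679.09/1151 = 0.59
a = C − MPC·Y = 459.36 − 0.59(404) = 459.36 − 238.36 = 221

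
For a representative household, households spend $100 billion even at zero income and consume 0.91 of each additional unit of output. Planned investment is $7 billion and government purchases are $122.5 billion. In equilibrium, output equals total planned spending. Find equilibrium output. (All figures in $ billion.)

Y = 2550

Y = C + I + G = 100 + 0.91Y + 7 + 122.5
Y − 0.91Y = 229.5
0.09Y = 229.5, so Y = 229.5/0.09 = 2550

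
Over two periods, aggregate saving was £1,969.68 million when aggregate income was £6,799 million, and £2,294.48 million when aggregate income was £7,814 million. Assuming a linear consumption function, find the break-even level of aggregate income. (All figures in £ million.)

MPS = ΔS/ΔY = (2294.48 − 1969.68)/(7814 − 6799) = 324.8/1015 = 0.32
MPC = 1 − MPS = 0.68
From S(6799) = 1969.68: −a + 0.32(6799) = 1969.68, so a = 2175.68 − 1969.68 = 206
Break-even (S = 0): Y = a/MPS = 206/0.32 = 643.75

Y = 643.75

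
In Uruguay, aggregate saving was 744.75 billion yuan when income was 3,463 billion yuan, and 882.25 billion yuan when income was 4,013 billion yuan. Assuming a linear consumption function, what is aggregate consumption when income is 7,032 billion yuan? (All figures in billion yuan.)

C = 5395

MPS = ΔS/ΔY = (882.25 − 744.75)/(4013 − 3463) = 137.5/550 = 0.25
MPC = 1 − MPS = 0.75
Autonomous saving = 744.75 − 0.25(3463) = -121, so a = 121
C = 121 + 0.75(7032) = 121 + 5274 = 5395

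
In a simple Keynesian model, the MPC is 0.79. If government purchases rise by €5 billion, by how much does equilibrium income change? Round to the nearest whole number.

ΔY ≈ 24

The multiplier is 1/(1 − MPC) = 1/0.21.
ΔY = 5/0.21 = 23.81 ≈ 24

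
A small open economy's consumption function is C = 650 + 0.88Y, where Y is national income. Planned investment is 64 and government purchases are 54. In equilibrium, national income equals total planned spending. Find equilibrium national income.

Y = 6400

Y = C + I + G = 650 + 0.88Y + 64 + 54
Y − 0.88Y = 768
0.12Y = 768, so Y = 768/0.12 = 6400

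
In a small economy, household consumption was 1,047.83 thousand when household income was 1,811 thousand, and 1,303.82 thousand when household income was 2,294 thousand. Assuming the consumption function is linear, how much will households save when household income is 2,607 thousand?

MPC = (1303.82 − 1047.83)/(2294 − 1811) = 255.99/483 = 0.53
a = 1047.83 − 0.53(1811) = 1047.83 − 959.83 = 88
C = 88 + 0.53(2607) = 1469.71
S = 2607 − 1469.71 = 1137.29

S = 1137.29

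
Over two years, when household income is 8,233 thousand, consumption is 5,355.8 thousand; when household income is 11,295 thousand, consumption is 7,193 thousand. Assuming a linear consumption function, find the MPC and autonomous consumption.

MPC = 0.6; a = 416

MPC = ΔC/ΔY = (7193 − 5355.8)/(11295 − 8233) = 1837.2/3062 = 0.6
a = C − MPC·Y = 5355.8 − 0.6(8233) = 5355.8 − 4939.8 = 416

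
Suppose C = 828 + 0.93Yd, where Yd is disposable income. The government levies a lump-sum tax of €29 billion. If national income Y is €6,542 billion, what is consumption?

C = 6885.09

Yd = Y − T = 6542 − 29 = 6513
C = 828 + 0.93(6513) = 828 + 6057.09 = 6885.09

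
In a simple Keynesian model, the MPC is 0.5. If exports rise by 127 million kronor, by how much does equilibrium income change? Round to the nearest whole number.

The multiplier is 1/(1 − MPC) = 1/0.5.
ΔY = 127/0.5 = 254.00 ≈ 254

ΔY ≈ 254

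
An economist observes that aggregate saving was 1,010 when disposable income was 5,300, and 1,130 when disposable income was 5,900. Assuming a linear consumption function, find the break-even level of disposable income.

MPS = ΔS/ΔY = (1130 − 1010)/(5900 − 5300) = 120/600 = 0.2
MPC = 1 − MPS = 0.8
From S(5300) = 1010: −a + 0.2(5300) = 1010, so a = 1060 − 1010 = 50
Break-even (S = 0): Y = a/MPS = 50/0.2 = 250

Y = 250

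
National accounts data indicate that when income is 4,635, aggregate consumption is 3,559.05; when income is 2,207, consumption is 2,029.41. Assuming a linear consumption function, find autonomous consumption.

a = 639

MPC = ΔC/ΔY = (3559.05 − 2029.41)/(4635 − 2207) = 1529.64/2428 = 0.63
a = C − MPC·Y = 2029.41 − 0.63(2207) = 2029.41 − 1390.41 = 639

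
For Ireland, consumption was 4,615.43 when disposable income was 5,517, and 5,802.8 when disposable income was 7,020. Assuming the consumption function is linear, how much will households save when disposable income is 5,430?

MPC = (5802.8 − 4615.43)/(7020 − 5517) = 1187.37/1503 = 0.79
a = 4615.43 − 0.79(5517) = 4615.43 − 4358.43 = 257
C = 257 + 0.79(5430) = 4546.7
S = 5430 − 4546.7 = 883.3

S = 883.3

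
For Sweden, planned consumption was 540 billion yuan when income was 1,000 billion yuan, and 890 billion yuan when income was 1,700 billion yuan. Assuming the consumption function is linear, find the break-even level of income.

Y = 80

MPC = (890 − 540)/(1700 − 1000) = 350/700 = 0.5
a = 540 − 0.5(1000) = 540 − 500 = 40
Break-even: Y = a/(1−MPC) = 40/0.5 = 80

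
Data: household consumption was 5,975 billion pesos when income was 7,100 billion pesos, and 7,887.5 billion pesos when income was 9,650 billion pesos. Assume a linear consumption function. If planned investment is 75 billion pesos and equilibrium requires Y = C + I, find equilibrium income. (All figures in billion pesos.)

Y = 2900

MPC = (7887.5 − 5975)/(9650 − 7100) = 1912.5/2550 = 0.75
a = 5975 − 0.75(7100) = 650
Equilibrium: Y = 650 + 0.75Y + 75
0.25Y = 725, so Y = 725/0.25 = 2900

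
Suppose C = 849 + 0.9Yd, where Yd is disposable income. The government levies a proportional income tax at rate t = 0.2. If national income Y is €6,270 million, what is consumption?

Yd = (1 − 0.2)(6270) = 0.8(6270) = 5016
C = 849 + 0.9(5016) = 849 + 4514.4 = 5363.4

C = 5363.4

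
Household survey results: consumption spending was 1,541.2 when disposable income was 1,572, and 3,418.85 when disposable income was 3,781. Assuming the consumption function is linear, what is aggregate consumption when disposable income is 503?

MPC = (3418.85 − 1541.2)/(3781 − 1572) = 1877.65/2209 = 0.85
a = 1541.2 − 0.85(1572) = 1541.2 − 1336.2 = 205
C = 205 + 0.85(503) = 205 + 427.55 = 632.55

C = 632.55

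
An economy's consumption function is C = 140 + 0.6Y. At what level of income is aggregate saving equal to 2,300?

Y = 6100

S = Y − C = -140 + 0.4Y
-140 + 0.4Y = 2300, so 0.4Y = 2440 and Y = 6100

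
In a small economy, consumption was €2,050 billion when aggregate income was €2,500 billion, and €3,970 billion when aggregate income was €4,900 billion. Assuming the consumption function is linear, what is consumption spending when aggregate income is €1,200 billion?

C = 1010

MPC = (3970 − 2050)/(4900 − 2500) = 1920/2400 = 0.8
a = 2050 − 0.8(2500) = 2050 − 2000 = 50
C = 50 + 0.8(1200) = 50 + 960 = 1010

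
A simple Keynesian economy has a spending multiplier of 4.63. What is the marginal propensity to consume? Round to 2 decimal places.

MPC = 0.78

k = 1/(1 − MPC), so 1 − MPC = 1/k = 1/4.63 = 0.2160
MPC = 1 − 0.2160 = 0.78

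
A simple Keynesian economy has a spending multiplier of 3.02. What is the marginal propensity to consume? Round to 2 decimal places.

k = 1/(1 − MPC), so 1 − MPC = 1/k = 1/3.02 = 0.3311
MPC = 1 − 0.3311 = 0.67

MPC = 0.67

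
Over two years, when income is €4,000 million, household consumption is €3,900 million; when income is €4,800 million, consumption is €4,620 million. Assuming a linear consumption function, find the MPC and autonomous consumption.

MPC = 0.9; a = 300

MPC = ΔC/ΔY = (4620 − 3900)/(4800 − 4000) = 720/800 = 0.9
a = C − MPC·Y = 3900 − 0.9(4000) = 3900 − 3600 = 300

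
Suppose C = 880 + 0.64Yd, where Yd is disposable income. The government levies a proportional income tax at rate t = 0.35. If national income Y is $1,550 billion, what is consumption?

Yd = (1 − 0.35)(1550) = 0.65(1550) = 1007.5
C = 880 + 0.64(1007.5) = 880 + 644.8 = 1524.8

C = 1524.8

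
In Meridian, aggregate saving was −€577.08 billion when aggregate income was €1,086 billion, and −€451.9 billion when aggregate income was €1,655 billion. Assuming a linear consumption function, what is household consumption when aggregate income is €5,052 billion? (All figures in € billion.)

C = 4756.56

MPS = ΔS/ΔY = (-451.9 − (-577.08))/(1655 − 1086) = 125.18/569 = 0.22
MPC = 1 − MPS = 0.78
Autonomous saving = -577.08 − 0.22(1086) = -816, so a = 816
C = 816 + 0.78(5052) = 816 + 3940.56 = 4756.56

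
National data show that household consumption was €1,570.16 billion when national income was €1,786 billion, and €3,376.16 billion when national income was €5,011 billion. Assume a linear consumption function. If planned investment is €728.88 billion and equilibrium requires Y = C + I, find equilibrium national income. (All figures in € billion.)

MPC = (3376.16 − 1570.16)/(5011 − 1786) = 1806/3225 = 0.56
a = 1570.16 − 0.56(1786) = 570
Equilibrium: Y = 570 + 0.56Y + 728.88
0.44Y = 1298.88, so Y = 1298.88/0.44 = 2952

Y = 2952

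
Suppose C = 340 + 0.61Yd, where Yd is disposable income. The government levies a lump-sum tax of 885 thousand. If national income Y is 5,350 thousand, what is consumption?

Yd = Y − T = 5350 − 885 = 4465
C = 340 + 0.61(4465) = 340 + 2723.65 = 3063.65

C = 3063.65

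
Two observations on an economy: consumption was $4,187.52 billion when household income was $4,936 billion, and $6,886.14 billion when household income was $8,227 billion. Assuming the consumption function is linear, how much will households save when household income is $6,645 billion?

MPC = (6886.14 − 4187.52)/(8227 − 4936) = 2698.62/3291 = 0.82
a = 4187.52 − 0.82(4936) = 4187.52 − 4047.52 = 140
C = 140 + 0.82(6645) = 5588.9
S = 6645 − 5588.9 = 1056.1

S = 1056.1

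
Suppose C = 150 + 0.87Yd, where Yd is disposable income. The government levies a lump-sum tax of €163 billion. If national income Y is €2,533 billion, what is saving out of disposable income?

S = 158.1

Yd = Y − T = 2533 − 163 = 2370
C = 150 + 0.87(2370) = 150 + 2061.9 = 2211.9
S = Yd − C = 2370 − 2211.9 = 158.1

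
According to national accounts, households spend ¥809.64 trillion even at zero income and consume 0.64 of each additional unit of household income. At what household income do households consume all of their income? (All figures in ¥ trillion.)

At break-even, C = Y: 809.64 + 0.64Y = Y
0.36Y = 809.64, so Y = 809.64/0.36 = 2249

Y = 2249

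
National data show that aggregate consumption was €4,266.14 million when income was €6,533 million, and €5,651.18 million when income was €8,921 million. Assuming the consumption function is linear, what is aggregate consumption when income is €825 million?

MPC = (5651.18 − 4266.14)/(8921 − 6533) = 1385.04/2388 = 0.58
a = 4266.14 − 0.58(6533) = 4266.14 − 3789.14 = 477
C = 477 + 0.58(825) = 477 + 478.5 = 955.5

C = 955.5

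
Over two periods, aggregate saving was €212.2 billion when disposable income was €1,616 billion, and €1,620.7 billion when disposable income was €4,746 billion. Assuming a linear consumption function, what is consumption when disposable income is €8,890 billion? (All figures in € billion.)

C = 5404.5

MPS = ΔS/ΔY = (1620.7 − 212.2)/(4746 − 1616) = 1408.5/3130 = 0.45
MPC = 1 − MPS = 0.55
Autonomous saving = 212.2 − 0.45(1616) = -515, so a = 515
C = 515 + 0.55(8890) = 515 + 4889.5 = 5404.5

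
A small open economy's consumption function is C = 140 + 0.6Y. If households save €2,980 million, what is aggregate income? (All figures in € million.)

Y = 7800

S = Y − C = -140 + 0.4Y
-140 + 0.4Y = 2980, so 0.4Y = 3120 and Y = 7800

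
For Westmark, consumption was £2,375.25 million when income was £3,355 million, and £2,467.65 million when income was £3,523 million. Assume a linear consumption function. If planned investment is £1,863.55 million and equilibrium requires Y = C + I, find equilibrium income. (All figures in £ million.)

Y = 5319

MPC = (2467.65 − 2375.25)/(3523 − 3355) = 92.4/168 = 0.55
a = 2375.25 − 0.55(3355) = 530
Equilibrium: Y = 530 + 0.55Y + 1863.55
0.45Y = 2393.55, so Y = 2393.55/0.45 = 5319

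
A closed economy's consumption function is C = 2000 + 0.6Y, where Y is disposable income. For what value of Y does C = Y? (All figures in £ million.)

At break-even, C = Y: 2000 + 0.6Y = Y
0.4Y = 2000, so Y = 2000/0.4 = 5000

Y = 5000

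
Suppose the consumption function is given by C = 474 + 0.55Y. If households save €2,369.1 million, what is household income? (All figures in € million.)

S = Y − C = -474 + 0.45Y
-474 + 0.45Y = 2369.1, so 0.45Y = 2843.1 and Y = 6318

Y = 6318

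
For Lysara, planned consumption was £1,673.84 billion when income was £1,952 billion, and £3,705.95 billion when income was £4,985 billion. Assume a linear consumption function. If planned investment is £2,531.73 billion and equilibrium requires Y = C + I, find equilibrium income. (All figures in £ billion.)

Y = 8781

MPC = (3705.95 − 1673.84)/(4985 − 1952) = 2032.11/3033 = 0.67
a = 1673.84 − 0.67(1952) = 366
Equilibrium: Y = 366 + 0.67Y + 2531.73
0.33Y = 2897.73, so Y = 2897.73/0.33 = 8781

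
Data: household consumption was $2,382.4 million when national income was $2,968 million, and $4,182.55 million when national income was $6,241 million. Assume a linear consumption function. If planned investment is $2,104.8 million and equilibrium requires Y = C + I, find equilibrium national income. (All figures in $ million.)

MPC = (4182.55 − 2382.4)/(6241 − 2968) = 1800.15/3273 = 0.55
a = 2382.4 − 0.55(2968) = 750
Equilibrium: Y = 750 + 0.55Y + 2104.8
0.45Y = 2854.8, so Y = 2854.8/0.45 = 6344

Y = 6344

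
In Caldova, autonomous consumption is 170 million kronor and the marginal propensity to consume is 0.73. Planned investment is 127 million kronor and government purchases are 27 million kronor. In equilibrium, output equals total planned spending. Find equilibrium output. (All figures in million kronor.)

Y = C + I + G = 170 + 0.73Y + 127 + 27
Y − 0.73Y = 324
0.27Y = 324, so Y = 324/0.27 = 1200

Y = 1200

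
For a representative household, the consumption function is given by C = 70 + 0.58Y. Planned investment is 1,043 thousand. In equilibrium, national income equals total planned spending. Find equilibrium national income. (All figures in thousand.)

Y = 2650

Y = C + I = 70 + 0.58Y + 1043
Y − 0.58Y = 1113
0.42Y = 1113, so Y = 1113/0.42 = 2650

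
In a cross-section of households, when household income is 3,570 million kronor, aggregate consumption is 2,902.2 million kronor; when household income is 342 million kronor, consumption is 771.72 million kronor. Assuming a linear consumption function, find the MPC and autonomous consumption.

MPC = ΔC/ΔY = (2902.2 − 771.72)/(3570 − 342) = 2130.48/3228 = 0.66
a = C − MPC·Y = 771.72 − 0.66(342) = 771.72 − 225.72 = 546

MPC = 0.66; a = 546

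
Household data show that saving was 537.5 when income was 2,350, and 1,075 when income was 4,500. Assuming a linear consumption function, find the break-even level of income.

Y = 200

MPS = ΔS/ΔY = (1075 − 537.5)/(4500 − 2350) = 537.5/2150 = 0.25
MPC = 1 − MPS = 0.75
From S(2350) = 537.5: −a + 0.25(2350) = 537.5, so a = 587.5 − 537.5 = 50
Break-even (S = 0): Y = a/MPS = 50/0.25 = 200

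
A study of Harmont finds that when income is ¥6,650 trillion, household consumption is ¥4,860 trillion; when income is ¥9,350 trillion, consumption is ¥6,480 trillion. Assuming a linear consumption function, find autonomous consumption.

MPC = ΔC/ΔY = (6480 − 4860)/(9350 − 6650) = 1620/2700 = 0.6
a = C − MPC·Y = 4860 − 0.6(6650) = 4860 − 3990 = 870

a = 870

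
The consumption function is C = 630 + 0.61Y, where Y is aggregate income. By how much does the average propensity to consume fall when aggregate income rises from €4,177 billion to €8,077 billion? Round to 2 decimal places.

ΔAPC = 0.07

At Y = 4177: C = 630 + 0.61(4177) = 3177.97, APC = 3177.97/4177 = 0.761
At Y = 8077: C = 5556.97, APC = 5556.97/8077 = 0.688
Fall in APC = 0.761 − 0.688 = 0.073 ≈ 0.07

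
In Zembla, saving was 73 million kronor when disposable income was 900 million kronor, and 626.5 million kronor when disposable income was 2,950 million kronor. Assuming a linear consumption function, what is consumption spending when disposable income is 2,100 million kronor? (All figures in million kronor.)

C = 1703

MPS = ΔS/ΔY = (626.5 − 73)/(2950 − 900) = 553.5/2050 = 0.27
MPC = 1 − MPS = 0.73
Autonomous saving = 73 − 0.27(900) = -170, so a = 170
C = 170 + 0.73(2100) = 170 + 1533 = 1703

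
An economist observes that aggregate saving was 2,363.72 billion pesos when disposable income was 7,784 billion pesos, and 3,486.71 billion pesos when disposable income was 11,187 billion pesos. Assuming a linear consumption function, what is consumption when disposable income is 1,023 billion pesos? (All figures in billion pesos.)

C = 890.41

MPS = ΔS/ΔY = (3486.71 − 2363.72)/(11187 − 7784) = 1122.99/3403 = 0.33
MPC = 1 − MPS = 0.67
Autonomous saving = 2363.72 − 0.33(7784) = -205, so a = 205
C = 205 + 0.67(1023) = 205 + 685.41 = 890.41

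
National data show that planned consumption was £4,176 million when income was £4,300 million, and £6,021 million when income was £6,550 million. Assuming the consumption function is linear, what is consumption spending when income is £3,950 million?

MPC = (6021 − 4176)/(6550 − 4300) = 1845/2250 = 0.82
a = 4176 − 0.82(4300) = 4176 − 3526 = 650
C = 650 + 0.82(3950) = 650 + 3239 = 3889

C = 3889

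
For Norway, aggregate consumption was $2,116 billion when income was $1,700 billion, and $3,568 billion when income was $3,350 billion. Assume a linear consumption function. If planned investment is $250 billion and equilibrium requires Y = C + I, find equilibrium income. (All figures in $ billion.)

MPC = (3568 − 2116)/(3350 − 1700) = 1452/1650 = 0.88
a = 2116 − 0.88(1700) = 620
Equilibrium: Y = 620 + 0.88Y + 250
0.12Y = 870, so Y = 870/0.12 = 7250

Y = 7250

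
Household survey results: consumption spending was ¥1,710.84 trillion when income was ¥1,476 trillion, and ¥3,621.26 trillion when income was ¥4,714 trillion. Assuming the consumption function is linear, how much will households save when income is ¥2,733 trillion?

S = 280.53

MPC = (3621.26 − 1710.84)/(4714 − 1476) = 1910.42/3238 = 0.59
a = 1710.84 − 0.59(1476) = 1710.84 − 870.84 = 840
C = 840 + 0.59(2733) = 2452.47
S = 2733 − 2452.47 = 280.53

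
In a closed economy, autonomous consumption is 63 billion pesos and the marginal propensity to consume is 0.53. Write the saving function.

S = -63 + 0.47Y

S = Y − C = Y − (63 + 0.53Y) = -63 + (1 − 0.53)Y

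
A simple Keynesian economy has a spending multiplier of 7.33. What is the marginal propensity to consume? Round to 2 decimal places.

MPC = 0.86

k = 1/(1 − MPC), so 1 − MPC = 1/k = 1/7.33 = 0.1364
MPC = 1 − 0.1364 = 0.86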